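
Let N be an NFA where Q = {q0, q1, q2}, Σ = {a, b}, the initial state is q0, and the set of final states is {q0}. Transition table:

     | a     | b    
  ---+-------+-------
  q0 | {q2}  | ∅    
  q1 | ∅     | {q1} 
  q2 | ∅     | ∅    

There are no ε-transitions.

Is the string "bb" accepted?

No

Start in {q0}.
Read 'b': {q0} → ∅.
The set is empty and remains empty for the remaining 1 symbol.
The final set ∅ contains no accepting state.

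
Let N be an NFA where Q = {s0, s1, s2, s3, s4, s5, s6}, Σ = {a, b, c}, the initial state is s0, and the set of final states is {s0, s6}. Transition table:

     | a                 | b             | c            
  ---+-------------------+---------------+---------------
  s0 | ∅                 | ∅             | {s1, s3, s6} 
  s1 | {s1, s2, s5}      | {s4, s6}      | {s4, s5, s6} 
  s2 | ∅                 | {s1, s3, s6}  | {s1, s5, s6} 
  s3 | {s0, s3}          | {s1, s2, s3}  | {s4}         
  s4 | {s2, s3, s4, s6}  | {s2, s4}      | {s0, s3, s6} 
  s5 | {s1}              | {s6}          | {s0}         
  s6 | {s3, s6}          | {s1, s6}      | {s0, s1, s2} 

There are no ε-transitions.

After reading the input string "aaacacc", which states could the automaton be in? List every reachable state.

∅

Start in {s0}.
Read 'a': {s0} → ∅.
The set is empty and remains empty for the remaining 6 symbols.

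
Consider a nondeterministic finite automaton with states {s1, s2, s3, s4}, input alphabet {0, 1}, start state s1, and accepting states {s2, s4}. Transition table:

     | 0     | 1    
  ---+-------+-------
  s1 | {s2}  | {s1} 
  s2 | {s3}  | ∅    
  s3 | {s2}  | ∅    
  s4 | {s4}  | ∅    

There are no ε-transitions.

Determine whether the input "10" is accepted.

Yes

Start in {s1}.
Read '1': s1→{s1}; now {s1}.
Read '0': s1→{s2}; now {s2}.
The final set {s2} contains the accepting state s2.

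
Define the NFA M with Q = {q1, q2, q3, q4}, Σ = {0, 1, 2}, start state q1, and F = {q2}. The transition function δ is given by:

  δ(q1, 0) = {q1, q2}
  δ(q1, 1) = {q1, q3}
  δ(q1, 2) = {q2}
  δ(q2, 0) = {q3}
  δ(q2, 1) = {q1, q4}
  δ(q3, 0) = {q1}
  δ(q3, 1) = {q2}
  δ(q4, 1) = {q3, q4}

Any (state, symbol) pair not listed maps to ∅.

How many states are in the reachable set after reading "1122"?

0

Start in {q1}.
Read '1': {q1} → {q1, q3}.
Read '1': {q1, q3} → {q1, q2, q3}.
Read '2': {q1, q2, q3} → {q2}.
Read '2': {q2} → ∅.
That set has 0 states.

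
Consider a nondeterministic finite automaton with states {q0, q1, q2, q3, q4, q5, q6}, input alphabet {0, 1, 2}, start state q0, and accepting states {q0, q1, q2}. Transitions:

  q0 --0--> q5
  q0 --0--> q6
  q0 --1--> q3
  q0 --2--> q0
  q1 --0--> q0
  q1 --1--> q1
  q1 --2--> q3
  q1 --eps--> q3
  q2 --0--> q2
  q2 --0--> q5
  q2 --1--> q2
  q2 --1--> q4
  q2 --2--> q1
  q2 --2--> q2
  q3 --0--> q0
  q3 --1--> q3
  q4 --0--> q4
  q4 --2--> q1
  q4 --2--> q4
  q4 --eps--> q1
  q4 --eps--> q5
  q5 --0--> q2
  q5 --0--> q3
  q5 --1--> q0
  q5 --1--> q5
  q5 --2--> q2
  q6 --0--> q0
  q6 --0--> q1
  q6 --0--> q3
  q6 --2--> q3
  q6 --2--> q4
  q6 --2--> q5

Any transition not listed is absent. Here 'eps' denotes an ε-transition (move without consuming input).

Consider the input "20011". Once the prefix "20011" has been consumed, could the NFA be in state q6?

No

Start in {q0}.
Read '2': {q0} → {q0}.
Read '0': {q0} → {q5, q6}.
Read '0': {q5, q6} → {q0, q1, q2, q3}.
Read '1': {q0, q1, q2, q3} → {q1, q2, q3, q4, q5}.
Read '1': {q1, q2, q3, q4, q5} → {q0, q1, q2, q3, q4, q5}.
State q6 is not in {q0, q1, q2, q3, q4, q5}.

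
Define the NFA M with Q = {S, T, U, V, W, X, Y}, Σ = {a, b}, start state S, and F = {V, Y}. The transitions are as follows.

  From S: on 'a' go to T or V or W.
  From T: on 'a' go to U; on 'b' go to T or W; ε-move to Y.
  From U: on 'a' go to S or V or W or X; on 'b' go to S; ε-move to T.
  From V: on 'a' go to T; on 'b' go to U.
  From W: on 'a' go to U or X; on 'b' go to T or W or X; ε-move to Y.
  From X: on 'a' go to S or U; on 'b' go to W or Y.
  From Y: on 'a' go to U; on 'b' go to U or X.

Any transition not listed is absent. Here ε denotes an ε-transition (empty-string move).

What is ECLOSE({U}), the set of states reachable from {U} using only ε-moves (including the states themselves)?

{T, U, Y}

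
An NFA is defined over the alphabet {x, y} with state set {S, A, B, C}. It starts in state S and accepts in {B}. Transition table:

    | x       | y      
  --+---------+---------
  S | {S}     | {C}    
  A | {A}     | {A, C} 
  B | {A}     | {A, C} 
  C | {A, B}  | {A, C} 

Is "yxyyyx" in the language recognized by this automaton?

Start in {S}.
Read 'y': S→{C}; now {C}.
Read 'x': C→{A, B}; now {A, B}.
Read 'y': A→{A, C}, B→{A, C}; now {A, C}.
Read 'y': A→{A, C}, C→{A, C}; now {A, C}.
Read 'y': A→{A, C}, C→{A, C}; now {A, C}.
Read 'x': A→{A}, C→{A, B}; now {A, B}.
The final set {A, B} contains the accepting state B.

Yes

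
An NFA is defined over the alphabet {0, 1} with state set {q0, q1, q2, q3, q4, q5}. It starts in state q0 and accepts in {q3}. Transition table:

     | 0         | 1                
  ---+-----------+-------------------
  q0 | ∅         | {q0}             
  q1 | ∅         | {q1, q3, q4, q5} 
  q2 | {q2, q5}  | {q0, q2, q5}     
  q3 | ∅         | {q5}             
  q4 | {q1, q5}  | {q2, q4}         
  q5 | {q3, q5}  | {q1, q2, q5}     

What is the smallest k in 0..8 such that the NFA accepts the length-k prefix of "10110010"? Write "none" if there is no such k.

Start in {q0}.
Read '1': {q0} → {q0}.
Read '0': {q0} → ∅.
The set is empty and remains empty for the remaining 6 symbols.
No reachable set along the way intersects F.

none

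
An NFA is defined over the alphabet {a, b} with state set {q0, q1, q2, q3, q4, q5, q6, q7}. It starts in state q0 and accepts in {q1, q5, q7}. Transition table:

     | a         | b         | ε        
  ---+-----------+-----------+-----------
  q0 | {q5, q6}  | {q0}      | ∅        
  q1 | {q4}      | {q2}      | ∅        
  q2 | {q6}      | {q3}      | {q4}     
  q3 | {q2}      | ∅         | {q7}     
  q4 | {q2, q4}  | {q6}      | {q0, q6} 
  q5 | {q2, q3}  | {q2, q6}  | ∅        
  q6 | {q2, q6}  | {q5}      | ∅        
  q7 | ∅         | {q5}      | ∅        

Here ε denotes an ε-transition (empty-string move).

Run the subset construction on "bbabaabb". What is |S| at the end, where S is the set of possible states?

7

Start in {q0}.
Read 'b': q0→{q0}; now {q0}.
Read 'b': q0→{q0}; now {q0}.
Read 'a': q0→{q5, q6}; now {q5, q6}.
Read 'b': q5→{q2, q6}, q6→{q5}; union {q2, q5, q6}; ε-closure = {q0, q2, q4, q5, q6}.
Read 'a': q0→{q5, q6}, q2→{q6}, q4→{q2, q4}, q5→{q2, q3}, q6→{q2, q6}; union {q2, q3, q4, q5, q6}; ε-closure = {q0, q2, q3, q4, q5, q6, q7}.
Read 'a': q0→{q5, q6}, q2→{q6}, q3→{q2}, q4→{q2, q4}, q5→{q2, q3}, q6→{q2, q6}, q7→∅; union {q2, q3, q4, q5, q6}; ε-closure = {q0, q2, q3, q4, q5, q6, q7}.
Read 'b': q0→{q0}, q2→{q3}, q3→∅, q4→{q6}, q5→{q2, q6}, q6→{q5}, q7→{q5}; union {q0, q2, q3, q5, q6}; ε-closure = {q0, q2, q3, q4, q5, q6, q7}.
Read 'b': q0→{q0}, q2→{q3}, q3→∅, q4→{q6}, q5→{q2, q6}, q6→{q5}, q7→{q5}; union {q0, q2, q3, q5, q6}; ε-closure = {q0, q2, q3, q4, q5, q6, q7}.
That set has 7 states.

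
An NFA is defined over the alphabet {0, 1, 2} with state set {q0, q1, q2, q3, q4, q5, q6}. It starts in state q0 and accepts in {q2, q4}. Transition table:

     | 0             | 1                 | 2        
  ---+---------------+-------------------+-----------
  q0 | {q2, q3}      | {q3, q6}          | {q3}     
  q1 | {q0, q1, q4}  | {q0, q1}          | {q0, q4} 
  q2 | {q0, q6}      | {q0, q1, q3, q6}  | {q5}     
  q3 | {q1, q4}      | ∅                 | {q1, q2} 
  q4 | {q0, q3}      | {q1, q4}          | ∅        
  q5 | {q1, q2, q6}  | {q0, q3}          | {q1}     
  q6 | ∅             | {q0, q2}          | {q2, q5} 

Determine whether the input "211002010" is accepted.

No

Start in {q0}.
Read '2': q0→{q3}; now {q3}.
Read '1': q3→∅; now ∅.
The set is empty and remains empty for the remaining 7 symbols.
The final set ∅ contains no accepting state.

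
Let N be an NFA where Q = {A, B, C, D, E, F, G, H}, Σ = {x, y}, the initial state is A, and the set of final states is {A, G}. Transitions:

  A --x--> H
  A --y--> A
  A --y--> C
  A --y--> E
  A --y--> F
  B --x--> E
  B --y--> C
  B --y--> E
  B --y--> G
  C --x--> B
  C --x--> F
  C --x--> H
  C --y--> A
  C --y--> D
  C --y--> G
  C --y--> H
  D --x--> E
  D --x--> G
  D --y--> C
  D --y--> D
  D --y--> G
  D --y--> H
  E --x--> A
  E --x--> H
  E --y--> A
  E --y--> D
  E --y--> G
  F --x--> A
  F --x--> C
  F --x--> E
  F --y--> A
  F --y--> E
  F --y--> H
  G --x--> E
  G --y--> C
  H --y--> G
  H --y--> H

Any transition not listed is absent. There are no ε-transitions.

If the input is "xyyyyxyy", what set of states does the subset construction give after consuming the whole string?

Start in {A}.
Read 'x': {A} → {H}.
Read 'y': {H} → {G, H}.
Read 'y': {G, H} → {C, G, H}.
Read 'y': {C, G, H} → {A, C, D, G, H}.
Read 'y': {A, C, D, G, H} → {A, C, D, E, F, G, H}.
Read 'x': {A, C, D, E, F, G, H} → {A, B, C, E, F, G, H}.
Read 'y': {A, B, C, E, F, G, H} → {A, C, D, E, F, G, H}.
Read 'y': {A, C, D, E, F, G, H} → {A, C, D, E, F, G, H}.

{A, C, D, E, F, G, H}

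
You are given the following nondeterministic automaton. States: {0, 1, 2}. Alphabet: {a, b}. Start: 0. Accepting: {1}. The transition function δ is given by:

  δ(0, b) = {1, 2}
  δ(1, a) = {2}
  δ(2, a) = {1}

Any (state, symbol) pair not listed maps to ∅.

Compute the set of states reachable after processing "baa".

Start in {0}.
Read 'b': {0} → {1, 2}.
Read 'a': {1, 2} → {1, 2}.
Read 'a': {1, 2} → {1, 2}.

{1, 2}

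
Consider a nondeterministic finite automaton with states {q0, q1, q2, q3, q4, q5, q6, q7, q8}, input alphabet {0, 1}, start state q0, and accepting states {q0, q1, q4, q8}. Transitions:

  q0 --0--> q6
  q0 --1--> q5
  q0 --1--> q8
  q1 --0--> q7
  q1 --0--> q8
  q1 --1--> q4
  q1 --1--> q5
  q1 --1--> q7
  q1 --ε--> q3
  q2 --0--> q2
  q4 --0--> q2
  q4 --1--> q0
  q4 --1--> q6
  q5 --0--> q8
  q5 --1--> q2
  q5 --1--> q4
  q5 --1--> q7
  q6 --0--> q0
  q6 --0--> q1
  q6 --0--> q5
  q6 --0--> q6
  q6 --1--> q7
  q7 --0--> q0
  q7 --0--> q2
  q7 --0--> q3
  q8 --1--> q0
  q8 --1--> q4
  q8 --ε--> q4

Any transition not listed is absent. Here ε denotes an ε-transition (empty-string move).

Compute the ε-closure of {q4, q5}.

Begin with {q4, q5}.
No ε-moves leave this set, so the closure equals the set itself.

{q4, q5}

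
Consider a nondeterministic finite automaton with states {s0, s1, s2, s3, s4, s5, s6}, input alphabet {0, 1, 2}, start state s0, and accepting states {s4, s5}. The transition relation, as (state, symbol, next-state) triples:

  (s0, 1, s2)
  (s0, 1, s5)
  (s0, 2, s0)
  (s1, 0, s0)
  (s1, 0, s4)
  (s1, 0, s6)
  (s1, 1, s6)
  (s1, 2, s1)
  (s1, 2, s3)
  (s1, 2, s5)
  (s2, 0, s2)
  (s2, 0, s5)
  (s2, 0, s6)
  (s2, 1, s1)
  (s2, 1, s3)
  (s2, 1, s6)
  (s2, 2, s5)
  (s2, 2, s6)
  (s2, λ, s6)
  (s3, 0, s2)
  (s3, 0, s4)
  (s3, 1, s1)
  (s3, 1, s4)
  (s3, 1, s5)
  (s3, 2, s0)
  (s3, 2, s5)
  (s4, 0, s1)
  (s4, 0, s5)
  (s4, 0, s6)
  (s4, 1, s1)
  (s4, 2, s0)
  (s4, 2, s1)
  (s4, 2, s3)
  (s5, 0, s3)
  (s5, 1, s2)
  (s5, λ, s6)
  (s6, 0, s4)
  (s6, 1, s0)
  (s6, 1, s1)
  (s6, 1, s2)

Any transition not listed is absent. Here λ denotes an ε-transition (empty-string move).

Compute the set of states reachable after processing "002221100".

∅

Start in {s0}.
Read '0': s0→∅; now ∅.
The set is empty and remains empty for the remaining 8 symbols.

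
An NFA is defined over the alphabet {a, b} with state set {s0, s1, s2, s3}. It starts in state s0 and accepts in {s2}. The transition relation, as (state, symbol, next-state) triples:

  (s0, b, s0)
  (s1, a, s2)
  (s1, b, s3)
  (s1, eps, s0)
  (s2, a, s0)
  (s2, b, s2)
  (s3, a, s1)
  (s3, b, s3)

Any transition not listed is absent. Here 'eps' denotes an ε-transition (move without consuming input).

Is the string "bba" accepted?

Start in {s0}.
Read 'b': s0→{s0}; now {s0}.
Read 'b': s0→{s0}; now {s0}.
Read 'a': s0→∅; now ∅.
The final set ∅ contains no accepting state.

No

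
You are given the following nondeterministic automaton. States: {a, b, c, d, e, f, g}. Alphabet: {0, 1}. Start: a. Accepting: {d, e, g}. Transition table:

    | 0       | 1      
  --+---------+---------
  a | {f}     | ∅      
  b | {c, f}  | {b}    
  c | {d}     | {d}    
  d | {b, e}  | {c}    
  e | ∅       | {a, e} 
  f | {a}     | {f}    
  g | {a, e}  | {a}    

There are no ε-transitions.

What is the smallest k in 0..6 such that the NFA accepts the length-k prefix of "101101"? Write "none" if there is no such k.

Start in {a}.
Read '1': a→∅; now ∅.
The set is empty and remains empty for the remaining 5 symbols.
No reachable set along the way intersects F.

none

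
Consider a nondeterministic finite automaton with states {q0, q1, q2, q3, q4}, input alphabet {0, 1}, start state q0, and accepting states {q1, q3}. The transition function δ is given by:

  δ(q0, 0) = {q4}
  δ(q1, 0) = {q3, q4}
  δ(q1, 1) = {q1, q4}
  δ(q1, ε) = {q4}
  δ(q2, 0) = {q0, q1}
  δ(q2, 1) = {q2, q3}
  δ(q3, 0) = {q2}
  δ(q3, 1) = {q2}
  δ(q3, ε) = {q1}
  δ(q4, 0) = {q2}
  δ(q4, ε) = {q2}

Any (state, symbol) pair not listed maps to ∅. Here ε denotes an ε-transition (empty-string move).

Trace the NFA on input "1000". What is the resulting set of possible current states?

∅

Start in {q0}.
Read '1': q0→∅; now ∅.
The set is empty and remains empty for the remaining 3 symbols.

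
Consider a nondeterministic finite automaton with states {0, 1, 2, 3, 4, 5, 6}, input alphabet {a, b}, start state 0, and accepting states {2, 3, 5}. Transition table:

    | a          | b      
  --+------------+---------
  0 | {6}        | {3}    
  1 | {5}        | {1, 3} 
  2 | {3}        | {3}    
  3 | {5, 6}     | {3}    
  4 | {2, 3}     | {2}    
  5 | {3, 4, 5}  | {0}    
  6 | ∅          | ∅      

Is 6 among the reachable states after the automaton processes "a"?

Start in {0}.
Read 'a': {0} → {6}.
State 6 is in {6}.

Yes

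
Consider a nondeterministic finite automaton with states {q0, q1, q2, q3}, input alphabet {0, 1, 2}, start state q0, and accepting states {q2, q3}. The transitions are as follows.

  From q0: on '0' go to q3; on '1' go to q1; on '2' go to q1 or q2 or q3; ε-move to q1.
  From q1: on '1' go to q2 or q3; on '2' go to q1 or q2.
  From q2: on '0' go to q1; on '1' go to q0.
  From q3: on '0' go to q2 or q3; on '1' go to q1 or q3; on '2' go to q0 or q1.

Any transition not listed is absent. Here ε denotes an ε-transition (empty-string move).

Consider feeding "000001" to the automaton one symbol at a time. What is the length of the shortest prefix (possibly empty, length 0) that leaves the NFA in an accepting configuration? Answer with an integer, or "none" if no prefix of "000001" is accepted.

Start: ε-closure({q0}) = {q0, q1}.
Read '0': {q0, q1} → {q3}.
None of the earlier sets intersect F, but {q3} does.

1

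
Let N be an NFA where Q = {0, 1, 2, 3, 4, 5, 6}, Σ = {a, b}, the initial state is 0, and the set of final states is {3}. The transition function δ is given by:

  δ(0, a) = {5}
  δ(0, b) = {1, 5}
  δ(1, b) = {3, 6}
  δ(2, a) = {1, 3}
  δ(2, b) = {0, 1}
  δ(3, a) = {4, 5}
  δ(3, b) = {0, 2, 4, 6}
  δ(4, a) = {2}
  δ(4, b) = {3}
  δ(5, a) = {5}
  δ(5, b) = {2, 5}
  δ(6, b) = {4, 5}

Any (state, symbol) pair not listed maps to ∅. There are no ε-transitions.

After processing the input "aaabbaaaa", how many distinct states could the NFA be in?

3

Start in {0}.
Read 'a': {0} → {5}.
Read 'a': {5} → {5}.
Read 'a': {5} → {5}.
Read 'b': {5} → {2, 5}.
Read 'b': {2, 5} → {0, 1, 2, 5}.
Read 'a': {0, 1, 2, 5} → {1, 3, 5}.
Read 'a': {1, 3, 5} → {4, 5}.
Read 'a': {4, 5} → {2, 5}.
Read 'a': {2, 5} → {1, 3, 5}.
That set has 3 states.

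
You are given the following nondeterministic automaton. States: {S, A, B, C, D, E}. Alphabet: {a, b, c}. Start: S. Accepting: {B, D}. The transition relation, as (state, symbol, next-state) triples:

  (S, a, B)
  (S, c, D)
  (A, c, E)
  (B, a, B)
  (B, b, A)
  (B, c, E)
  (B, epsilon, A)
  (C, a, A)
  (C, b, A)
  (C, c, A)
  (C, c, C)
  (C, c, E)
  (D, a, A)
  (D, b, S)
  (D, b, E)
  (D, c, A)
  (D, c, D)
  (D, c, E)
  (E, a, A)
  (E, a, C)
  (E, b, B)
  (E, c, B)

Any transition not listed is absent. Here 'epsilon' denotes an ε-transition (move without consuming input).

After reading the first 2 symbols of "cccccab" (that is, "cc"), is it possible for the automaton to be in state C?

No

Start in {S}.
Read 'c': {S} → {D}.
Read 'c': {D} → {A, D, E}.
State C is not in {A, D, E}.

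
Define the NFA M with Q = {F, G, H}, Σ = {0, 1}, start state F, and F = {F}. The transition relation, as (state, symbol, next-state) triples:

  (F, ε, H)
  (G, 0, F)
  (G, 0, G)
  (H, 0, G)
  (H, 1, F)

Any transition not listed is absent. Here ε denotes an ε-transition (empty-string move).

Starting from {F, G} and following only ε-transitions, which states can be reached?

{F, G, H}

Begin with {F, G}.
ε-move F → H; add H.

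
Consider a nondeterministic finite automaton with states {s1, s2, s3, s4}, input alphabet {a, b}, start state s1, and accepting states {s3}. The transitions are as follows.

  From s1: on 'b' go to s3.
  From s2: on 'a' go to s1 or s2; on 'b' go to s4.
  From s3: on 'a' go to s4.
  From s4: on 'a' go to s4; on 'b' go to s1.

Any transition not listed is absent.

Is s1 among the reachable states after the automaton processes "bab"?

Yes

Start in {s1}.
Read 'b': {s1} → {s3}.
Read 'a': {s3} → {s4}.
Read 'b': {s4} → {s1}.
State s1 is in {s1}.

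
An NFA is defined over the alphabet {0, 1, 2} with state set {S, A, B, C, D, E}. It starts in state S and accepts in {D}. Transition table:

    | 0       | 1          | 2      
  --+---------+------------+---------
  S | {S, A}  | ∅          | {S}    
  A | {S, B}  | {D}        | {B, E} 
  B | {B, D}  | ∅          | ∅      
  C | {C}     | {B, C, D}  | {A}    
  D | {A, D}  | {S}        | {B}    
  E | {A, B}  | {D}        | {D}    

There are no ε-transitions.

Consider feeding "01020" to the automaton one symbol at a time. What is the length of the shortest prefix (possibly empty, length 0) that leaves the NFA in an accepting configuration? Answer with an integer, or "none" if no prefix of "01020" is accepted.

Start in {S}.
Read '0': {S} → {S, A}.
Read '1': {S, A} → {D}.
None of the earlier sets intersect F, but {D} does.

2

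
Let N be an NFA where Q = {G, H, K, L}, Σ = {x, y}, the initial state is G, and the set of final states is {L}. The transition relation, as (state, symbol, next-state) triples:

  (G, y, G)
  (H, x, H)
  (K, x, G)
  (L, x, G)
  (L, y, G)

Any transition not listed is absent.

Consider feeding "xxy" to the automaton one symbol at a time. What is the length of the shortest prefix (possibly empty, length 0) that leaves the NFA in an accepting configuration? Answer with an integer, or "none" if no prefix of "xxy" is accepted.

none

Start in {G}.
Read 'x': G→∅; now ∅.
The set is empty and remains empty for the remaining 2 symbols.
No reachable set along the way intersects F.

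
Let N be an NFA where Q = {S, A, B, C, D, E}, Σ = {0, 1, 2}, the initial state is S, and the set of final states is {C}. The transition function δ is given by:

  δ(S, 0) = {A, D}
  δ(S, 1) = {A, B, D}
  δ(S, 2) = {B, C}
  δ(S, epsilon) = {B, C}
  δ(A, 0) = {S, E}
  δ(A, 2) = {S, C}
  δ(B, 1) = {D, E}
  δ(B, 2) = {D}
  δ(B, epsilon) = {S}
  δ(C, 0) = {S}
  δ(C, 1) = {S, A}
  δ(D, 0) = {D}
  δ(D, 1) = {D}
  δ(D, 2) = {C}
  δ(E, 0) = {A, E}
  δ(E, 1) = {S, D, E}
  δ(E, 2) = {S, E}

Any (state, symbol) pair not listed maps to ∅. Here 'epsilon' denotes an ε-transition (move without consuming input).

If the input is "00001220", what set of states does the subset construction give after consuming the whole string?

Start: ε-closure({S}) = {S, B, C}.
Read '0': S→{A, D}, B→∅, C→{S}; union {S, A, D}; ε-closure = {S, A, B, C, D}.
Read '0': S→{A, D}, A→{S, E}, B→∅, C→{S}, D→{D}; union {S, A, D, E}; ε-closure = {S, A, B, C, D, E}.
Read '0': S→{A, D}, A→{S, E}, B→∅, C→{S}, D→{D}, E→{A, E}; union {S, A, D, E}; ε-closure = {S, A, B, C, D, E}.
Read '0': S→{A, D}, A→{S, E}, B→∅, C→{S}, D→{D}, E→{A, E}; union {S, A, D, E}; ε-closure = {S, A, B, C, D, E}.
Read '1': S→{A, B, D}, A→∅, B→{D, E}, C→{S, A}, D→{D}, E→{S, D, E}; union {S, A, B, D, E}; ε-closure = {S, A, B, C, D, E}.
Read '2': S→{B, C}, A→{S, C}, B→{D}, C→∅, D→{C}, E→{S, E}; now {S, B, C, D, E}.
Read '2': S→{B, C}, B→{D}, C→∅, D→{C}, E→{S, E}; now {S, B, C, D, E}.
Read '0': S→{A, D}, B→∅, C→{S}, D→{D}, E→{A, E}; union {S, A, D, E}; ε-closure = {S, A, B, C, D, E}.

{S, A, B, C, D, E}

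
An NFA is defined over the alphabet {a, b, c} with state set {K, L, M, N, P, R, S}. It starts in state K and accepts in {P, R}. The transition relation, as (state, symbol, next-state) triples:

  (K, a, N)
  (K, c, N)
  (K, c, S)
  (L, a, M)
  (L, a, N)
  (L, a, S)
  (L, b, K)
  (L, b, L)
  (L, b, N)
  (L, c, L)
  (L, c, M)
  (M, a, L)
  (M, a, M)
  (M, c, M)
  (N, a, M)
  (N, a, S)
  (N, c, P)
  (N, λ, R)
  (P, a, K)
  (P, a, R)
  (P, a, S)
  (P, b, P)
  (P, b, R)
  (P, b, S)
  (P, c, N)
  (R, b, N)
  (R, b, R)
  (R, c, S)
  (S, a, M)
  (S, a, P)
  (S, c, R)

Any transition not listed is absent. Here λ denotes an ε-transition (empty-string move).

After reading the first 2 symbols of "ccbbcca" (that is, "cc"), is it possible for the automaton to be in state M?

Start in {K}.
Read 'c': K→{N, S}; union {N, S}; ε-closure = {N, R, S}.
Read 'c': N→{P}, R→{S}, S→{R}; now {P, R, S}.
State M is not in {P, R, S}.

No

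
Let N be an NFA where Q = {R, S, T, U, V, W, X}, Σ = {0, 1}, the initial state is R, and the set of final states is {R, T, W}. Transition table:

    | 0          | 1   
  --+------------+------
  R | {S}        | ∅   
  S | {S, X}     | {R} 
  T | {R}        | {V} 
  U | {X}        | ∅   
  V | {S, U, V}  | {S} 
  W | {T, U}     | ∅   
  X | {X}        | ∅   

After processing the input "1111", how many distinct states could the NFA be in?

Start in {R}.
Read '1': {R} → ∅.
The set is empty and remains empty for the remaining 3 symbols.
That set has 0 states.

0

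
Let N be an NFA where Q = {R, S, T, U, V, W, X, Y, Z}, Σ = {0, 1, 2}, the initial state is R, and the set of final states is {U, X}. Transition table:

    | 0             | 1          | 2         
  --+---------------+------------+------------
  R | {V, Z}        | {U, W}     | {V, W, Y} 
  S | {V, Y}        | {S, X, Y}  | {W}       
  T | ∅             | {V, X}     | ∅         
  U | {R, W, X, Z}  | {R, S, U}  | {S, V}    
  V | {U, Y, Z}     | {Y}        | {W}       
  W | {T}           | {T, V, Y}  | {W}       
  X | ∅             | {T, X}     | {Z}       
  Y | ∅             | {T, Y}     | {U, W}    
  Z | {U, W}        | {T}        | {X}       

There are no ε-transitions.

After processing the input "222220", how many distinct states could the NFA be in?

Start in {R}.
Read '2': R→{V, W, Y}; now {V, W, Y}.
Read '2': V→{W}, W→{W}, Y→{U, W}; now {U, W}.
Read '2': U→{S, V}, W→{W}; now {S, V, W}.
Read '2': S→{W}, V→{W}, W→{W}; now {W}.
Read '2': W→{W}; now {W}.
Read '0': W→{T}; now {T}.
That set has 1 state.

1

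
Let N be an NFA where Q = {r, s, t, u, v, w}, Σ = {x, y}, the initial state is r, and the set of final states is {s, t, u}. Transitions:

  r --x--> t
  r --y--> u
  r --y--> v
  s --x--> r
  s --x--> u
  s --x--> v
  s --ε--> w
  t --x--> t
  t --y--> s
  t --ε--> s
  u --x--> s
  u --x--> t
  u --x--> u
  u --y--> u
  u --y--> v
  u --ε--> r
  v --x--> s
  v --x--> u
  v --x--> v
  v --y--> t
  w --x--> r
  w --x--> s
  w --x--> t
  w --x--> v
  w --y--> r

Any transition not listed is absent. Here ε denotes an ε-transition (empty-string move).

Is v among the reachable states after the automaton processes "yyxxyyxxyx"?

Yes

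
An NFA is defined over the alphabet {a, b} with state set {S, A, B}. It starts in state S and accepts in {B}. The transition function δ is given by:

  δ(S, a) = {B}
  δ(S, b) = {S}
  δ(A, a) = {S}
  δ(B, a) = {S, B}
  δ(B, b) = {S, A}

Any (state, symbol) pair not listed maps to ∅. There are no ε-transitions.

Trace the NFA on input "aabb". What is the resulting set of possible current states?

{S}

Start in {S}.
Read 'a': {S} → {B}.
Read 'a': {B} → {S, B}.
Read 'b': {S, B} → {S, A}.
Read 'b': {S, A} → {S}.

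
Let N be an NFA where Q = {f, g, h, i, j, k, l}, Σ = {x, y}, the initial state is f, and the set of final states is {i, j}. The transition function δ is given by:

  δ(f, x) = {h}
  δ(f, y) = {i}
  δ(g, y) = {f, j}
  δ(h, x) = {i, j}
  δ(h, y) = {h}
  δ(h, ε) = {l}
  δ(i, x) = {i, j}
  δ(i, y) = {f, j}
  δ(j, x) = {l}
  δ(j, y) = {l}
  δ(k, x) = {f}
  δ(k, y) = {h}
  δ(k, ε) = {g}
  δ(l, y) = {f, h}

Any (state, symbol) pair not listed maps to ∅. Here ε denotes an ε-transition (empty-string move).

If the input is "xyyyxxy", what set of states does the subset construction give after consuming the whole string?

Start in {f}.
Read 'x': f→{h}; union {h}; ε-closure = {h, l}.
Read 'y': h→{h}, l→{f, h}; union {f, h}; ε-closure = {f, h, l}.
Read 'y': f→{i}, h→{h}, l→{f, h}; union {f, h, i}; ε-closure = {f, h, i, l}.
Read 'y': f→{i}, h→{h}, i→{f, j}, l→{f, h}; union {f, h, i, j}; ε-closure = {f, h, i, j, l}.
Read 'x': f→{h}, h→{i, j}, i→{i, j}, j→{l}, l→∅; now {h, i, j, l}.
Read 'x': h→{i, j}, i→{i, j}, j→{l}, l→∅; now {i, j, l}.
Read 'y': i→{f, j}, j→{l}, l→{f, h}; now {f, h, j, l}.

{f, h, j, l}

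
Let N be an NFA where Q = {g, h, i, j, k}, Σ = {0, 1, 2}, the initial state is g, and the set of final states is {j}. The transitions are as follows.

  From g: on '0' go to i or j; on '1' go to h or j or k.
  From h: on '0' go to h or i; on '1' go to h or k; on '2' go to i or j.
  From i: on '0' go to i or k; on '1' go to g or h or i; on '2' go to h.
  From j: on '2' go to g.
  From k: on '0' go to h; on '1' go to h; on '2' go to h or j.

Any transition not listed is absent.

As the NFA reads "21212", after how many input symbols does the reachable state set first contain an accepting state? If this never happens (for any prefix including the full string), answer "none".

none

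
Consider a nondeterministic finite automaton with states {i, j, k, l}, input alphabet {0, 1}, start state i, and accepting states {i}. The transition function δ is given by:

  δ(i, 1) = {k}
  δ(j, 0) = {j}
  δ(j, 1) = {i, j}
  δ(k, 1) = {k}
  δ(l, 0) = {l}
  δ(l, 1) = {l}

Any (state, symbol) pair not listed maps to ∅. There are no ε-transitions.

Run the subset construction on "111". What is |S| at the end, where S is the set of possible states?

1

Start in {i}.
Read '1': {i} → {k}.
Read '1': {k} → {k}.
Read '1': {k} → {k}.
That set has 1 state.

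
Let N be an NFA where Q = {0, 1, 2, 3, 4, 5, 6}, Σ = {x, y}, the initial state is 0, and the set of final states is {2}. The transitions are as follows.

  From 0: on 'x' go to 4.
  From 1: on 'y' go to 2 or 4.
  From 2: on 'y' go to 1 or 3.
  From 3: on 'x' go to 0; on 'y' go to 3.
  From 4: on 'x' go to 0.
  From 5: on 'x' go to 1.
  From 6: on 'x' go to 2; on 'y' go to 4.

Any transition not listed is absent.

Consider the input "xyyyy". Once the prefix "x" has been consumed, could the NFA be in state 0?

Start in {0}.
Read 'x': {0} → {4}.
State 0 is not in {4}.

No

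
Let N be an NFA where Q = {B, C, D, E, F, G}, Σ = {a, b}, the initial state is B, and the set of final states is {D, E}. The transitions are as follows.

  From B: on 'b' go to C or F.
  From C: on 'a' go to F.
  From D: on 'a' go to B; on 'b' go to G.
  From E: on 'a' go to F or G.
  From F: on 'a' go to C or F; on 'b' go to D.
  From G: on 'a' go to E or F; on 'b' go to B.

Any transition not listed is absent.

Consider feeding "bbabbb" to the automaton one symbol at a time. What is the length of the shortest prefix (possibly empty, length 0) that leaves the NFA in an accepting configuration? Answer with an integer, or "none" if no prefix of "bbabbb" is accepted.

Start in {B}.
Read 'b': {B} → {C, F}.
Read 'b': {C, F} → {D}.
None of the earlier sets intersect F, but {D} does.

2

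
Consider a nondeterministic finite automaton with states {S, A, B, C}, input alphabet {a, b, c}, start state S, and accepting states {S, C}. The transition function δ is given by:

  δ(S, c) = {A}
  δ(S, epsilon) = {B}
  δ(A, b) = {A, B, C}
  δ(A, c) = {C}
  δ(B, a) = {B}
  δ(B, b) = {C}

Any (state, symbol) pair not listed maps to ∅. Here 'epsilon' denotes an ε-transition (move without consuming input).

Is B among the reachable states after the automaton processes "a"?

Yes

Start: ε-closure({S}) = {S, B}.
Read 'a': S→∅, B→{B}; now {B}.
State B is in {B}.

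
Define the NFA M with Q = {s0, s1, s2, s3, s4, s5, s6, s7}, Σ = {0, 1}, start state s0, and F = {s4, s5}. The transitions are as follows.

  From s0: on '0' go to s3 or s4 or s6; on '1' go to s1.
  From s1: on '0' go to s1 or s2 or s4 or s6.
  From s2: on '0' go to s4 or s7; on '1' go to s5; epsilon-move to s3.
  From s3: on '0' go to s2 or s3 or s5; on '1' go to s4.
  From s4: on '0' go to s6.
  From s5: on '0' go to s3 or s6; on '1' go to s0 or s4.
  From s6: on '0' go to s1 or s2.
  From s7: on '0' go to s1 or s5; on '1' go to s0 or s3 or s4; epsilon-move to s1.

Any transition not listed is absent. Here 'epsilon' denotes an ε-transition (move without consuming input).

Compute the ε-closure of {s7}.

Begin with {s7}.
ε-move s7 → s1; add s1.

{s1, s7}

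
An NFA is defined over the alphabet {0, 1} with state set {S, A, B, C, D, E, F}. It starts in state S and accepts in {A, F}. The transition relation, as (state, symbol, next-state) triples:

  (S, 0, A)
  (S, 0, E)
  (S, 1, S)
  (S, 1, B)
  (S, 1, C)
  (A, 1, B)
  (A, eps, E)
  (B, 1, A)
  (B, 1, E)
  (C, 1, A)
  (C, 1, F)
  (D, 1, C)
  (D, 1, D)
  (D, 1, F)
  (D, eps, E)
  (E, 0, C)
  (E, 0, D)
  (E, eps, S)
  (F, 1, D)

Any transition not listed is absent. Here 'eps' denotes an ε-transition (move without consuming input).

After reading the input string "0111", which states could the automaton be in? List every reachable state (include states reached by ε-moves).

Start in {S}.
Read '0': {S} → {S, A, E}.
Read '1': {S, A, E} → {S, B, C}.
Read '1': {S, B, C} → {S, A, B, C, E, F}.
Read '1': {S, A, B, C, E, F} → {S, A, B, C, D, E, F}.

{S, A, B, C, D, E, F}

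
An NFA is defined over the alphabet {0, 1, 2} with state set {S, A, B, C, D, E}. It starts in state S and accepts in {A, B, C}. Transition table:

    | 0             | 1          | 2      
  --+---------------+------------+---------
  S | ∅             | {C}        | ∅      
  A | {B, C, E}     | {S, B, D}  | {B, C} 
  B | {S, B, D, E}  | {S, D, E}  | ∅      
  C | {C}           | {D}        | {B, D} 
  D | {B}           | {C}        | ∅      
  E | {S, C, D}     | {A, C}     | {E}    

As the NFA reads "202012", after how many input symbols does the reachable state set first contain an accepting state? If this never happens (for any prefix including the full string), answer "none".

Start in {S}.
Read '2': S→∅; now ∅.
The set is empty and remains empty for the remaining 5 symbols.
No reachable set along the way intersects F.

none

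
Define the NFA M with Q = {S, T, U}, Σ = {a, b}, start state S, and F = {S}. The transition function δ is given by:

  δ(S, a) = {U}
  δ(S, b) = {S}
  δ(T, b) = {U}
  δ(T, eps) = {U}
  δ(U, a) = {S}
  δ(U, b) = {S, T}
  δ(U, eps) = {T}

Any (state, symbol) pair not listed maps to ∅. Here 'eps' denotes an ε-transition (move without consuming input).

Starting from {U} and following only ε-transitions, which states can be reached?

{T, U}

Begin with {U}.
ε-move U → T; add T.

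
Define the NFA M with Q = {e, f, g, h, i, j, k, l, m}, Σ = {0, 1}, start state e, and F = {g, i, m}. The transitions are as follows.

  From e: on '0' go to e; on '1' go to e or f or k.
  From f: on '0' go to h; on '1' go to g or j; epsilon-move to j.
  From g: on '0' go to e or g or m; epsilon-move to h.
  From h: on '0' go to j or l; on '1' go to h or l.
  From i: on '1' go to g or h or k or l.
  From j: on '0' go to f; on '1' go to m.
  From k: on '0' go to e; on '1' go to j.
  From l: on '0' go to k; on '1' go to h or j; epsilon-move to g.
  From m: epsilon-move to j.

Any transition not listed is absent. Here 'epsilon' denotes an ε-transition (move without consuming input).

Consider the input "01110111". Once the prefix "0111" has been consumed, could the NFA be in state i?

Start in {e}.
Read '0': e→{e}; now {e}.
Read '1': e→{e, f, k}; union {e, f, k}; ε-closure = {e, f, j, k}.
Read '1': e→{e, f, k}, f→{g, j}, j→{m}, k→{j}; union {e, f, g, j, k, m}; ε-closure = {e, f, g, h, j, k, m}.
Read '1': e→{e, f, k}, f→{g, j}, g→∅, h→{h, l}, j→{m}, k→{j}, m→∅; now {e, f, g, h, j, k, l, m}.
State i is not in {e, f, g, h, j, k, l, m}.

No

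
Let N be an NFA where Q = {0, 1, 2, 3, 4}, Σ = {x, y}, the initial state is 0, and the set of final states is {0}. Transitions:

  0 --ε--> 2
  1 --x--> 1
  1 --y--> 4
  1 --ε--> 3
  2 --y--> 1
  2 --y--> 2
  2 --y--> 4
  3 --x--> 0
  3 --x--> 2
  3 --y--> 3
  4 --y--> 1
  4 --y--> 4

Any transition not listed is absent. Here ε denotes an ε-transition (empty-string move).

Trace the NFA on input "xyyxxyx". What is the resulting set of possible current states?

Start: ε-closure({0}) = {0, 2}.
Read 'x': 0→∅, 2→∅; now ∅.
The set is empty and remains empty for the remaining 6 symbols.

∅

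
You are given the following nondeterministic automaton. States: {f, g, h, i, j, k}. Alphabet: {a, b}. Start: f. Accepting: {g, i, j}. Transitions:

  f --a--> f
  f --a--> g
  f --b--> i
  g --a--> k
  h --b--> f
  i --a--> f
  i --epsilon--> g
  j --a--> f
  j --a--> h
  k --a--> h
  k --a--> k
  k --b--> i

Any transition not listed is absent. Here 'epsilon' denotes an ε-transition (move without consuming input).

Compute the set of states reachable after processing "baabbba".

Start in {f}.
Read 'b': f→{i}; union {i}; ε-closure = {g, i}.
Read 'a': g→{k}, i→{f}; now {f, k}.
Read 'a': f→{f, g}, k→{h, k}; now {f, g, h, k}.
Read 'b': f→{i}, g→∅, h→{f}, k→{i}; union {f, i}; ε-closure = {f, g, i}.
Read 'b': f→{i}, g→∅, i→∅; union {i}; ε-closure = {g, i}.
Read 'b': g→∅, i→∅; now ∅.
The set is empty and remains empty for the remaining 1 symbol.

∅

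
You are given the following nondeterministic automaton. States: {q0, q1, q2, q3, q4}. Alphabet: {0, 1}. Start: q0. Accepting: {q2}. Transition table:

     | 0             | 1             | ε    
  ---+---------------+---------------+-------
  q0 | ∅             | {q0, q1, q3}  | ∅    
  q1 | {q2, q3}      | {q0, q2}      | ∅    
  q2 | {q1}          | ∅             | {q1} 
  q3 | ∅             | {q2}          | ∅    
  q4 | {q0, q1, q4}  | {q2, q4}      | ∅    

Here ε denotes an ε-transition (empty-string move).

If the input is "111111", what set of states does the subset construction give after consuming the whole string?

{q0, q1, q2, q3}

Start in {q0}.
Read '1': {q0} → {q0, q1, q3}.
Read '1': {q0, q1, q3} → {q0, q1, q2, q3}.
Read '1': {q0, q1, q2, q3} → {q0, q1, q2, q3}.
Read '1': {q0, q1, q2, q3} → {q0, q1, q2, q3}.
Read '1': {q0, q1, q2, q3} → {q0, q1, q2, q3}.
Read '1': {q0, q1, q2, q3} → {q0, q1, q2, q3}.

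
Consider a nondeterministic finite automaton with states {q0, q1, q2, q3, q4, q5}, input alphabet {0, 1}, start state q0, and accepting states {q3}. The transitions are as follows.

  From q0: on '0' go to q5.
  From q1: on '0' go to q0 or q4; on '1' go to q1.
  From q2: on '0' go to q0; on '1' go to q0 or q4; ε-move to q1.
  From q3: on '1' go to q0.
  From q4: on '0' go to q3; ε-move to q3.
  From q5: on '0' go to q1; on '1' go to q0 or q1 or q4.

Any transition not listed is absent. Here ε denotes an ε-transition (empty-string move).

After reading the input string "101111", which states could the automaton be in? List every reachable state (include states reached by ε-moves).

Start in {q0}.
Read '1': {q0} → ∅.
The set is empty and remains empty for the remaining 5 symbols.

∅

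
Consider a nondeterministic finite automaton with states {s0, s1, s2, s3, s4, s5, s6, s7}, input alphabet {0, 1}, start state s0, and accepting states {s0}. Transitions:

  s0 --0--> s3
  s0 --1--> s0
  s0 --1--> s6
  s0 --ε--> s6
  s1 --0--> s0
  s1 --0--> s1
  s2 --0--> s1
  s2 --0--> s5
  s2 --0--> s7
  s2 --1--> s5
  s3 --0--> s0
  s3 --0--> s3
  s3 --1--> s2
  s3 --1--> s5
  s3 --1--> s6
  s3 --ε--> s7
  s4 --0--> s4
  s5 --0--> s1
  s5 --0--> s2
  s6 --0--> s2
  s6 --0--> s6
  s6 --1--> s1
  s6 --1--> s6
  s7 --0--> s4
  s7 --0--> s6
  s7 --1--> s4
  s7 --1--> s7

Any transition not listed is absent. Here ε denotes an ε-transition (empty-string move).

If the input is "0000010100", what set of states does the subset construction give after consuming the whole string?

{s0, s1, s2, s3, s4, s5, s6, s7}

Start: ε-closure({s0}) = {s0, s6}.
Read '0': s0→{s3}, s6→{s2, s6}; union {s2, s3, s6}; ε-closure = {s2, s3, s6, s7}.
Read '0': s2→{s1, s5, s7}, s3→{s0, s3}, s6→{s2, s6}, s7→{s4, s6}; now {s0, s1, s2, s3, s4, s5, s6, s7}.
Read '0': s0→{s3}, s1→{s0, s1}, s2→{s1, s5, s7}, s3→{s0, s3}, s4→{s4}, s5→{s1, s2}, s6→{s2, s6}, s7→{s4, s6}; now {s0, s1, s2, s3, s4, s5, s6, s7}.
Read '0': s0→{s3}, s1→{s0, s1}, s2→{s1, s5, s7}, s3→{s0, s3}, s4→{s4}, s5→{s1, s2}, s6→{s2, s6}, s7→{s4, s6}; now {s0, s1, s2, s3, s4, s5, s6, s7}.
Read '0': s0→{s3}, s1→{s0, s1}, s2→{s1, s5, s7}, s3→{s0, s3}, s4→{s4}, s5→{s1, s2}, s6→{s2, s6}, s7→{s4, s6}; now {s0, s1, s2, s3, s4, s5, s6, s7}.
Read '1': s0→{s0, s6}, s1→∅, s2→{s5}, s3→{s2, s5, s6}, s4→∅, s5→∅, s6→{s1, s6}, s7→{s4, s7}; now {s0, s1, s2, s4, s5, s6, s7}.
Read '0': s0→{s3}, s1→{s0, s1}, s2→{s1, s5, s7}, s4→{s4}, s5→{s1, s2}, s6→{s2, s6}, s7→{s4, s6}; now {s0, s1, s2, s3, s4, s5, s6, s7}.
Read '1': s0→{s0, s6}, s1→∅, s2→{s5}, s3→{s2, s5, s6}, s4→∅, s5→∅, s6→{s1, s6}, s7→{s4, s7}; now {s0, s1, s2, s4, s5, s6, s7}.
Read '0': s0→{s3}, s1→{s0, s1}, s2→{s1, s5, s7}, s4→{s4}, s5→{s1, s2}, s6→{s2, s6}, s7→{s4, s6}; now {s0, s1, s2, s3, s4, s5, s6, s7}.
Read '0': s0→{s3}, s1→{s0, s1}, s2→{s1, s5, s7}, s3→{s0, s3}, s4→{s4}, s5→{s1, s2}, s6→{s2, s6}, s7→{s4, s6}; now {s0, s1, s2, s3, s4, s5, s6, s7}.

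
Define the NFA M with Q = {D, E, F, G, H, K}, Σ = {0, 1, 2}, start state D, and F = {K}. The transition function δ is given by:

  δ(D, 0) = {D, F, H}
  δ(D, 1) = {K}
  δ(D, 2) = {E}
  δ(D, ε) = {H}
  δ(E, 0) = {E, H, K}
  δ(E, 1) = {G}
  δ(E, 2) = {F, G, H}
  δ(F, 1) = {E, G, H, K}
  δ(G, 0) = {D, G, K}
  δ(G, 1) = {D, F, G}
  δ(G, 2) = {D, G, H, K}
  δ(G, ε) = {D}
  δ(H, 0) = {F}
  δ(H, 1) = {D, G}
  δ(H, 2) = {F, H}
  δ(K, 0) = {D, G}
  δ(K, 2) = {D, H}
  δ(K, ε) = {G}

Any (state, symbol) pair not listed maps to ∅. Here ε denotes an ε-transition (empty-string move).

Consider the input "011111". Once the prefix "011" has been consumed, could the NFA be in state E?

Start: ε-closure({D}) = {D, H}.
Read '0': {D, H} → {D, F, H}.
Read '1': {D, F, H} → {D, E, G, H, K}.
Read '1': {D, E, G, H, K} → {D, F, G, H, K}.
State E is not in {D, F, G, H, K}.

No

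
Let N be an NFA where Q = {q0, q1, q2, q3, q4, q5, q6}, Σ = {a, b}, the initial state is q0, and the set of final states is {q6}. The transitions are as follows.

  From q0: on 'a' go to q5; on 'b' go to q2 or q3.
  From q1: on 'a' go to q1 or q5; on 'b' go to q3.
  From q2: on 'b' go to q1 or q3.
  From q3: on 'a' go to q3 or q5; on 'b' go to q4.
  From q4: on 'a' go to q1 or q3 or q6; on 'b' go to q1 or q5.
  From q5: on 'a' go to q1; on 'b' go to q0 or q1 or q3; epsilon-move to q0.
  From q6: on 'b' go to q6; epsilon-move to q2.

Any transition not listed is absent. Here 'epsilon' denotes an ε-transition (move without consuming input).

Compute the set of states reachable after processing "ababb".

{q0, q1, q2, q3, q4, q5}

Start in {q0}.
Read 'a': q0→{q5}; union {q5}; ε-closure = {q0, q5}.
Read 'b': q0→{q2, q3}, q5→{q0, q1, q3}; now {q0, q1, q2, q3}.
Read 'a': q0→{q5}, q1→{q1, q5}, q2→∅, q3→{q3, q5}; union {q1, q3, q5}; ε-closure = {q0, q1, q3, q5}.
Read 'b': q0→{q2, q3}, q1→{q3}, q3→{q4}, q5→{q0, q1, q3}; now {q0, q1, q2, q3, q4}.
Read 'b': q0→{q2, q3}, q1→{q3}, q2→{q1, q3}, q3→{q4}, q4→{q1, q5}; union {q1, q2, q3, q4, q5}; ε-closure = {q0, q1, q2, q3, q4, q5}.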